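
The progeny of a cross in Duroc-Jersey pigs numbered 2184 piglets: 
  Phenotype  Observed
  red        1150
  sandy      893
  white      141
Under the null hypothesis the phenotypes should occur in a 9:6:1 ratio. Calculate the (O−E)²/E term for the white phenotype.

Expected counts for N = 2184 under a 9:6:1 ratio (total parts = 16):
  red: 2184 × 9/16 = 1228.5
  sandy: 2184 × 6/16 = 819
  white: 2184 × 1/16 = 136.5
Contribution of white: (141 − 136.5)² / 136.5 = 0.1484

0.148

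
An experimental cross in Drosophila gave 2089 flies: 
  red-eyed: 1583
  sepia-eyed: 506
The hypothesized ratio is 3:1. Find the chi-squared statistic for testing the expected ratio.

Under the 3:1 hypothesis (Σ ratio = 4, N = 2089):
  red-eyed: 2089 × 3/4 = 1566.75
  sepia-eyed: 2089 × 1/4 = 522.25
χ² = Σ (O − E)² / E
  red-eyed: (1583 − 1566.75)² / 1566.75 = 0.1685
  sepia-eyed: (506 − 522.25)² / 522.25 = 0.5056
χ² = 0.1685 + 0.5056 = 0.6741 ≈ 0.674

0.674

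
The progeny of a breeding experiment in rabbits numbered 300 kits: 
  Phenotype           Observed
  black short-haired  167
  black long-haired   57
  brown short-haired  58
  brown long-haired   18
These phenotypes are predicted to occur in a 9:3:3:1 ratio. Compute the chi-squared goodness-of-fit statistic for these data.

0.113

Under the 9:3:3:1 hypothesis (Σ ratio = 16, N = 300):
  black short-haired: 300 × 9/16 = 168.75
  black long-haired: 300 × 3/16 = 56.25
  brown short-haired: 300 × 3/16 = 56.25
  brown long-haired: 300 × 1/16 = 18.75
χ² = Σ (O − E)² / E
  black short-haired: (167 − 168.75)² / 168.75 = 0.0181
  black long-haired: (57 − 56.25)² / 56.25 = 0.0100
  brown short-haired: (58 − 56.25)² / 56.25 = 0.0544
  brown long-haired: (18 − 18.75)² / 18.75 = 0.0300
χ² = 0.0181 + 0.0100 + 0.0544 + 0.0300 = 0.1125 ≈ 0.113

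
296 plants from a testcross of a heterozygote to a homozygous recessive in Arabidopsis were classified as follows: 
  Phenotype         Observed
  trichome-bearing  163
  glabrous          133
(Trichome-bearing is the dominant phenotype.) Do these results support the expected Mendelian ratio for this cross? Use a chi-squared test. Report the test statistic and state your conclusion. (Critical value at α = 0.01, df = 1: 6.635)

3.041; consistent

A testcross of a heterozygote (Aa × aa) gives a 1:1 phenotypic ratio.
Expected counts for N = 296 under a 1:1 ratio (total parts = 2):
  trichome-bearing: 296 × 1/2 = 148
  glabrous: 296 × 1/2 = 148
χ² = Σ (O − E)² / E
  trichome-bearing: (163 − 148)² / 148 = 1.5203
  glabrous: (133 − 148)² / 148 = 1.5203
χ² = 1.5203 + 1.5203 = 3.0406 ≈ 3.041
Degrees of freedom = 2 − 1 = 1; critical value at α = 0.01 is 6.635.
Since 3.041 < 6.635, we fail to reject the null hypothesis — the data are consistent with the 1:1 ratio.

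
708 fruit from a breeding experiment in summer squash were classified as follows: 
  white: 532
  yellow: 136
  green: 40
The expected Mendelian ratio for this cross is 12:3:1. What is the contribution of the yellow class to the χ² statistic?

Total ratio parts = 16. Expected numbers out of 708:
  white: 708 × 12/16 = 531
  yellow: 708 × 3/16 = 132.75
  green: 708 × 1/16 = 44.25
Contribution of yellow: (136 − 132.75)² / 132.75 = 0.0796

0.080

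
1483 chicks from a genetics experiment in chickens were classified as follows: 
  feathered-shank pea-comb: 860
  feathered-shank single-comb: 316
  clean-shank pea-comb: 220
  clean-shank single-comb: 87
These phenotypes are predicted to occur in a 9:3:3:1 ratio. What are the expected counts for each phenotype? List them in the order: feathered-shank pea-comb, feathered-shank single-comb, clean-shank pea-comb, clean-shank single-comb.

834.1875, 278.0625, 278.0625, 92.6875

Under the 9:3:3:1 hypothesis (Σ ratio = 16, N = 1483):
  feathered-shank pea-comb: 1483 × 9/16 = 834.1875
  feathered-shank single-comb: 1483 × 3/16 = 278.0625
  clean-shank pea-comb: 1483 × 3/16 = 278.0625
  clean-shank single-comb: 1483 × 1/16 = 92.6875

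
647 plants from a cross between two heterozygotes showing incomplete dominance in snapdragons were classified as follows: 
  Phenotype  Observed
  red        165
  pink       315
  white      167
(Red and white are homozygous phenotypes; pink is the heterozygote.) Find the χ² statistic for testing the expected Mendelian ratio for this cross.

0.459

With incomplete dominance, a heterozygote × heterozygote cross gives a 1:2:1 phenotypic ratio.
Expected counts for N = 647 under a 1:2:1 ratio (total parts = 4):
  red: 647 × 1/4 = 161.75
  pink: 647 × 2/4 = 323.5
  white: 647 × 1/4 = 161.75
χ² = Σ (O − E)² / E
  red: (165 − 161.75)² / 161.75 = 0.0653
  pink: (315 − 323.5)² / 323.5 = 0.2233
  white: (167 − 161.75)² / 161.75 = 0.1704
χ² = 0.0653 + 0.2233 + 0.1704 = 0.459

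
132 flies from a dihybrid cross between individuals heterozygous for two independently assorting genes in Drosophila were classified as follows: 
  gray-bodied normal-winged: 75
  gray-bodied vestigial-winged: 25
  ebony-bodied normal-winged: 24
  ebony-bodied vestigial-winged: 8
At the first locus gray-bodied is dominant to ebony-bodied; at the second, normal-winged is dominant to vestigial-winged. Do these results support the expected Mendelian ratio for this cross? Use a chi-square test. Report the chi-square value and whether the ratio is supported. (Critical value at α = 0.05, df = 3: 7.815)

0.040; consistent

A dihybrid F₂ with independent assortment and complete dominance at both loci gives a 9:3:3:1 phenotypic ratio.
Total ratio parts = 16. Expected numbers out of 132:
  gray-bodied normal-winged: 132 × 9/16 = 74.25
  gray-bodied vestigial-winged: 132 × 3/16 = 24.75
  ebony-bodied normal-winged: 132 × 3/16 = 24.75
  ebony-bodied vestigial-winged: 132 × 1/16 = 8.25
χ² = Σ (O − E)² / E
  gray-bodied normal-winged: (75 − 74.25)² / 74.25 = 0.0076
  gray-bodied vestigial-winged: (25 − 24.75)² / 24.75 = 0.0025
  ebony-bodied normal-winged: (24 − 24.75)² / 24.75 = 0.0227
  ebony-bodied vestigial-winged: (8 − 8.25)² / 8.25 = 0.0076
χ² = 0.0076 + 0.0025 + 0.0227 + 0.0076 = 0.0404 ≈ 0.040
Degrees of freedom = 4 − 1 = 3; critical value at α = 0.05 is 7.815.
Since 0.040 < 7.815, we fail to reject the null hypothesis — the data are consistent with the 9:3:3:1 ratio.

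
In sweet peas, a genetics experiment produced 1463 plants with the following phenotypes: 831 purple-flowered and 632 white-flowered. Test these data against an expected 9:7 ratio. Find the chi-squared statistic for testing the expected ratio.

0.181

Under the 9:7 hypothesis (Σ ratio = 16, N = 1463):
  purple-flowered: 1463 × 9/16 = 822.9375
  white-flowered: 1463 × 7/16 = 640.0625
χ² = Σ (O − E)² / E
  purple-flowered: (831 − 822.9375)² / 822.9375 = 0.0790
  white-flowered: (632 − 640.0625)² / 640.0625 = 0.1016
χ² = 0.0790 + 0.1016 = 0.1806 ≈ 0.181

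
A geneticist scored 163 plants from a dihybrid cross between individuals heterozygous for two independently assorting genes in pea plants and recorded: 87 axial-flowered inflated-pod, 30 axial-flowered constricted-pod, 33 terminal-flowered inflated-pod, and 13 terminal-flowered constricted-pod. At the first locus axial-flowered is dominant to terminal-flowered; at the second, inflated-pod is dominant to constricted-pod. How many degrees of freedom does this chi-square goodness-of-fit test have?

A dihybrid F₂ with independent assortment and complete dominance at both loci gives a 9:3:3:1 phenotypic ratio.
A goodness-of-fit test with 4 phenotype classes has df = 4 − 1 = 3.

3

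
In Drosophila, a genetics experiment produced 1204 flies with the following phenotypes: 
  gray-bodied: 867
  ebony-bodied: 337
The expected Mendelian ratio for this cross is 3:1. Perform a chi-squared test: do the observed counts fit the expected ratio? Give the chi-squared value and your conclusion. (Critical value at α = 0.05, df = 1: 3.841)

5.741; not consistent

The 3:1 ratio has 4 parts, so with N = 1204 the expected counts are:
  gray-bodied: 1204 × 3/4 = 903
  ebony-bodied: 1204 × 1/4 = 301
χ² = Σ (O − E)² / E
  gray-bodied: (867 − 903)² / 903 = 1.4352
  ebony-bodied: (337 − 301)² / 301 = 4.3056
χ² = 1.4352 + 4.3056 = 5.7408 ≈ 5.741
Degrees of freedom = 2 − 1 = 1; critical value at α = 0.05 is 3.841.
Since 5.741 > 3.841, we reject the null hypothesis — the data do not fit the 3:1 ratio.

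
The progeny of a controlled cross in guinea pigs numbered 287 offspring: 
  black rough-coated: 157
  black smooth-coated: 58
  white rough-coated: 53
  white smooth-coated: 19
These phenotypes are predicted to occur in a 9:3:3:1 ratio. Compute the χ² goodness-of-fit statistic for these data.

Under the 9:3:3:1 hypothesis (Σ ratio = 16, N = 287):
  black rough-coated: 287 × 9/16 = 161.4375
  black smooth-coated: 287 × 3/16 = 53.8125
  white rough-coated: 287 × 3/16 = 53.8125
  white smooth-coated: 287 × 1/16 = 17.9375
χ² = Σ (O − E)² / E
  black rough-coated: (157 − 161.4375)² / 161.4375 = 0.1220
  black smooth-coated: (58 − 53.8125)² / 53.8125 = 0.3259
  white rough-coated: (53 − 53.8125)² / 53.8125 = 0.0123
  white smooth-coated: (19 − 17.9375)² / 17.9375 = 0.0629
χ² = 0.1220 + 0.3259 + 0.0123 + 0.0629 = 0.5231 ≈ 0.523

0.523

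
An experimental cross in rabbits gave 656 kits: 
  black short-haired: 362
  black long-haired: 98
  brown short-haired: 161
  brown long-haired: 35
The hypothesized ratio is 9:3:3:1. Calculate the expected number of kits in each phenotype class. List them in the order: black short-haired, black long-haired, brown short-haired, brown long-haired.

369, 123, 123, 41

Expected counts for N = 656 under a 9:3:3:1 ratio (total parts = 16):
  black short-haired: 656 × 9/16 = 369
  black long-haired: 656 × 3/16 = 123
  brown short-haired: 656 × 3/16 = 123
  brown long-haired: 656 × 1/16 = 41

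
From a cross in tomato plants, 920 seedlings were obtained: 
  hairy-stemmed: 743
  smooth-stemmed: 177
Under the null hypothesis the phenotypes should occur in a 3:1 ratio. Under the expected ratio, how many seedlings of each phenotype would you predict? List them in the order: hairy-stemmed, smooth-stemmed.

Expected counts for N = 920 under a 3:1 ratio (total parts = 4):
  hairy-stemmed: 920 × 3/4 = 690
  smooth-stemmed: 920 × 1/4 = 230

690, 230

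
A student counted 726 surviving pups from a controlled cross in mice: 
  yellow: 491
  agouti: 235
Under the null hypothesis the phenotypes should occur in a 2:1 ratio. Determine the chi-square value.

The 2:1 ratio has 3 parts, so with N = 726 the expected counts are:
  yellow: 726 × 2/3 = 484
  agouti: 726 × 1/3 = 242
χ² = Σ (O − E)² / E
  yellow: (491 − 484)² / 484 = 0.1012
  agouti: (235 − 242)² / 242 = 0.2025
χ² = 0.1012 + 0.2025 = 0.3037 ≈ 0.304

0.304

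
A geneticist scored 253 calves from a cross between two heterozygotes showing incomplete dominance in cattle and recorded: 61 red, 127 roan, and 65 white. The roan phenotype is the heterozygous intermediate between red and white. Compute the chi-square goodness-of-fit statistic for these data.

With incomplete dominance, a heterozygote × heterozygote cross gives a 1:2:1 phenotypic ratio.
The 1:2:1 ratio has 4 parts, so with N = 253 the expected counts are:
  red: 253 × 1/4 = 63.25
  roan: 253 × 2/4 = 126.5
  white: 253 × 1/4 = 63.25
χ² = Σ (O − E)² / E
  red: (61 − 63.25)² / 63.25 = 0.0800
  roan: (127 − 126.5)² / 126.5 = 0.0020
  white: (65 − 63.25)² / 63.25 = 0.0484
χ² = 0.0800 + 0.0020 + 0.0484 = 0.1304 ≈ 0.130

0.130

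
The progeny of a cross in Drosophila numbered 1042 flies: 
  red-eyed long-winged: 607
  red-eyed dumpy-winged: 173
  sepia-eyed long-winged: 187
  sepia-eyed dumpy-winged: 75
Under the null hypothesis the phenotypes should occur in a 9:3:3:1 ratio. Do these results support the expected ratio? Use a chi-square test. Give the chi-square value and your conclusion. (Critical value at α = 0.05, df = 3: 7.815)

Total ratio parts = 16. Expected numbers out of 1042:
  red-eyed long-winged: 1042 × 9/16 = 586.125
  red-eyed dumpy-winged: 1042 × 3/16 = 195.375
  sepia-eyed long-winged: 1042 × 3/16 = 195.375
  sepia-eyed dumpy-winged: 1042 × 1/16 = 65.125
χ² = Σ (O − E)² / E
  red-eyed long-winged: (607 − 586.125)² / 586.125 = 0.7435
  red-eyed dumpy-winged: (173 − 195.375)² / 195.375 = 2.5625
  sepia-eyed long-winged: (187 − 195.375)² / 195.375 = 0.3590
  sepia-eyed dumpy-winged: (75 − 65.125)² / 65.125 = 1.4974
χ² = 0.7435 + 2.5625 + 0.3590 + 1.4974 = 5.1624 ≈ 5.162
Degrees of freedom = 4 − 1 = 3; critical value at α = 0.05 is 7.815.
Since 5.162 < 7.815, we fail to reject the null hypothesis — the data are consistent with the 9:3:3:1 ratio.

5.162; consistent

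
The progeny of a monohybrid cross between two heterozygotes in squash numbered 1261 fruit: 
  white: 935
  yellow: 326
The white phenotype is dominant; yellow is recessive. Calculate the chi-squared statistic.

0.489

For a monohybrid cross between heterozygotes with complete dominance, the expected phenotypic ratio is 3:1.
Under the 3:1 hypothesis (Σ ratio = 4, N = 1261):
  white: 1261 × 3/4 = 945.75
  yellow: 1261 × 1/4 = 315.25
χ² = Σ (O − E)² / E
  white: (935 − 945.75)² / 945.75 = 0.1222
  yellow: (326 − 315.25)² / 315.25 = 0.3666
χ² = 0.1222 + 0.3666 = 0.4888 ≈ 0.489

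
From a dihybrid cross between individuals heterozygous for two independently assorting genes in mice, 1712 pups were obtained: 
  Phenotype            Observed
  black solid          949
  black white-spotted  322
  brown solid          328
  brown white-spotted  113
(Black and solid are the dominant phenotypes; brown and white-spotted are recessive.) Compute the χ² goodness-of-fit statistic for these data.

0.696

A dihybrid F₂ with independent assortment and complete dominance at both loci gives a 9:3:3:1 phenotypic ratio.
Expected counts for N = 1712 under a 9:3:3:1 ratio (total parts = 16):
  black solid: 1712 × 9/16 = 963
  black white-spotted: 1712 × 3/16 = 321
  brown solid: 1712 × 3/16 = 321
  brown white-spotted: 1712 × 1/16 = 107
χ² = Σ (O − E)² / E
  black solid: (949 − 963)² / 963 = 0.2035
  black white-spotted: (322 − 321)² / 321 = 0.0031
  brown solid: (328 − 321)² / 321 = 0.1526
  brown white-spotted: (113 − 107)² / 107 = 0.3364
χ² = 0.2035 + 0.0031 + 0.1526 + 0.3364 = 0.6956 ≈ 0.696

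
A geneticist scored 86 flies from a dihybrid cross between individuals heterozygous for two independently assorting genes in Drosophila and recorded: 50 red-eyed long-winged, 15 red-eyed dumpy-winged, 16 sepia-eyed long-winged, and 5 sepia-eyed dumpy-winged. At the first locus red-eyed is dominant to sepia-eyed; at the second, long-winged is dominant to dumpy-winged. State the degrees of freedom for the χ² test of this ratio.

3

A dihybrid F₂ with independent assortment and complete dominance at both loci gives a 9:3:3:1 phenotypic ratio.
A goodness-of-fit test with 4 phenotype classes has df = 4 − 1 = 3.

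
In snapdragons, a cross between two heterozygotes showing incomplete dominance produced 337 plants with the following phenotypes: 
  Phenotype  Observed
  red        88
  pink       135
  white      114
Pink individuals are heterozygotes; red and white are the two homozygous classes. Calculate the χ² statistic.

With incomplete dominance, a heterozygote × heterozygote cross gives a 1:2:1 phenotypic ratio.
Expected counts for N = 337 under a 1:2:1 ratio (total parts = 4):
  red: 337 × 1/4 = 84.25
  pink: 337 × 2/4 = 168.5
  white: 337 × 1/4 = 84.25
χ² = Σ (O − E)² / E
  red: (88 − 84.25)² / 84.25 = 0.1669
  pink: (135 − 168.5)² / 168.5 = 6.6602
  white: (114 − 84.25)² / 84.25 = 10.5052
χ² = 0.1669 + 6.6602 + 10.5052 = 17.3323 ≈ 17.332

17.332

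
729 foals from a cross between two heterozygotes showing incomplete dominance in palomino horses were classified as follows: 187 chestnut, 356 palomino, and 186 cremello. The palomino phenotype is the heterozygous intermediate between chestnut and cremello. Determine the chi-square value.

0.399

With incomplete dominance, a heterozygote × heterozygote cross gives a 1:2:1 phenotypic ratio.
Under the 1:2:1 hypothesis (Σ ratio = 4, N = 729):
  chestnut: 729 × 1/4 = 182.25
  palomino: 729 × 2/4 = 364.5
  cremello: 729 × 1/4 = 182.25
χ² = Σ (O − E)² / E
  chestnut: (187 − 182.25)² / 182.25 = 0.1238
  palomino: (356 − 364.5)² / 364.5 = 0.1982
  cremello: (186 − 182.25)² / 182.25 = 0.0772
χ² = 0.1238 + 0.1982 + 0.0772 = 0.3992 ≈ 0.399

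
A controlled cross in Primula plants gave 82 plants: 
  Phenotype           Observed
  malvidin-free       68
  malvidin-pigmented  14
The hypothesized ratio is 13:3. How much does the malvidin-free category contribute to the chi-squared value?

Total ratio parts = 16. Expected numbers out of 82:
  malvidin-free: 82 × 13/16 = 66.625
  malvidin-pigmented: 82 × 3/16 = 15.375
Contribution of malvidin-free: (68 − 66.625)² / 66.625 = 0.0284

0.028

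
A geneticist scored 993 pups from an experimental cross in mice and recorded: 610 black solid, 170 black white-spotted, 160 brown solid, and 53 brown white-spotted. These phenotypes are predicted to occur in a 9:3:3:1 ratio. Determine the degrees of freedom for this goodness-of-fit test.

A goodness-of-fit test with 4 phenotype classes has df = 4 − 1 = 3.

3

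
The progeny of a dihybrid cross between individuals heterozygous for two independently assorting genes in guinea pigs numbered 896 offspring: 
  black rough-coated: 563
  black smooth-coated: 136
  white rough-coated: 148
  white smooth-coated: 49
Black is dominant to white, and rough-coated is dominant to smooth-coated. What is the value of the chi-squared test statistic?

16.258

A dihybrid F₂ with independent assortment and complete dominance at both loci gives a 9:3:3:1 phenotypic ratio.
Total ratio parts = 16. Expected numbers out of 896:
  black rough-coated: 896 × 9/16 = 504
  black smooth-coated: 896 × 3/16 = 168
  white rough-coated: 896 × 3/16 = 168
  white smooth-coated: 896 × 1/16 = 56
χ² = Σ (O − E)² / E
  black rough-coated: (563 − 504)² / 504 = 6.9067
  black smooth-coated: (136 − 168)² / 168 = 6.0952
  white rough-coated: (148 − 168)² / 168 = 2.3810
  white smooth-coated: (49 − 56)² / 56 = 0.8750
χ² = 6.9067 + 6.0952 + 2.3810 + 0.8750 = 16.2579 ≈ 16.258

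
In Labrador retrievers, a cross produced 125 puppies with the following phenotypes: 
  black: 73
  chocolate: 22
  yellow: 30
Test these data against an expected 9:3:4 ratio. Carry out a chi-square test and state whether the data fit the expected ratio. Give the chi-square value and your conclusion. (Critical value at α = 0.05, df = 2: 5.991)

0.241; consistent

Expected counts for N = 125 under a 9:3:4 ratio (total parts = 16):
  black: 125 × 9/16 = 70.3125
  chocolate: 125 × 3/16 = 23.4375
  yellow: 125 × 4/16 = 31.25
χ² = Σ (O − E)² / E
  black: (73 − 70.3125)² / 70.3125 = 0.1027
  chocolate: (22 − 23.4375)² / 23.4375 = 0.0882
  yellow: (30 − 31.25)² / 31.25 = 0.0500
χ² = 0.1027 + 0.0882 + 0.0500 = 0.2409 ≈ 0.241
Degrees of freedom = 3 − 1 = 2; critical value at α = 0.05 is 5.991.
Since 0.241 < 5.991, we fail to reject the null hypothesis — the data are consistent with the 9:3:4 ratio.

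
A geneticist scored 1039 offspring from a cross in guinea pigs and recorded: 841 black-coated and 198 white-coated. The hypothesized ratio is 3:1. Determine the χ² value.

Expected counts for N = 1039 under a 3:1 ratio (total parts = 4):
  black-coated: 1039 × 3/4 = 779.25
  white-coated: 1039 × 1/4 = 259.75
χ² = Σ (O − E)² / E
  black-coated: (841 − 779.25)² / 779.25 = 4.8932
  white-coated: (198 − 259.75)² / 259.75 = 14.6797
χ² = 4.8932 + 14.6797 = 19.5729 ≈ 19.573

19.573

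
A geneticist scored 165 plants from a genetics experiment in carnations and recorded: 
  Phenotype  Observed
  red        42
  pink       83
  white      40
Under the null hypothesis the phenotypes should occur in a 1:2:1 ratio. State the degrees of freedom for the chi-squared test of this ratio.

2

A goodness-of-fit test with 3 phenotype classes has df = 3 − 1 = 2.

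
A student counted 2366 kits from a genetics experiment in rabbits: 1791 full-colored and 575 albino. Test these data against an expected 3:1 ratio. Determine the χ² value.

Expected counts for N = 2366 under a 3:1 ratio (total parts = 4):
  full-colored: 2366 × 3/4 = 1774.5
  albino: 2366 × 1/4 = 591.5
χ² = Σ (O − E)² / E
  full-colored: (1791 − 1774.5)² / 1774.5 = 0.1534
  albino: (575 − 591.5)² / 591.5 = 0.4603
χ² = 0.1534 + 0.4603 = 0.6137 ≈ 0.614

0.614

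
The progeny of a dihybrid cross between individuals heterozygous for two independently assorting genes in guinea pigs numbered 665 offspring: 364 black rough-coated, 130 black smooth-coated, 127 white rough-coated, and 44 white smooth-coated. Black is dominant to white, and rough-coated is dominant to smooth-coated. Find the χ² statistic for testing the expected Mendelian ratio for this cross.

0.683

A dihybrid F₂ with independent assortment and complete dominance at both loci gives a 9:3:3:1 phenotypic ratio.
The 9:3:3:1 ratio has 16 parts, so with N = 665 the expected counts are:
  black rough-coated: 665 × 9/16 = 374.0625
  black smooth-coated: 665 × 3/16 = 124.6875
  white rough-coated: 665 × 3/16 = 124.6875
  white smooth-coated: 665 × 1/16 = 41.5625
χ² = Σ (O − E)² / E
  black rough-coated: (364 − 374.0625)² / 374.0625 = 0.2707
  black smooth-coated: (130 − 124.6875)² / 124.6875 = 0.2263
  white rough-coated: (127 − 124.6875)² / 124.6875 = 0.0429
  white smooth-coated: (44 − 41.5625)² / 41.5625 = 0.1430
χ² = 0.2707 + 0.2263 + 0.0429 + 0.1430 = 0.6829 ≈ 0.683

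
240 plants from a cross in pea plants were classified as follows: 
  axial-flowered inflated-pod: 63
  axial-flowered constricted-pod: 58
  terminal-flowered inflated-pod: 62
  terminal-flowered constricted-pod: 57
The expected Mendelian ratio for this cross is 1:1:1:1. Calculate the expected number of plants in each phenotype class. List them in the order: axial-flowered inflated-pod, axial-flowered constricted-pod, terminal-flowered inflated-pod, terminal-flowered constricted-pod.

60, 60, 60, 60

The 1:1:1:1 ratio has 4 parts, so with N = 240 the expected counts are:
  axial-flowered inflated-pod: 240 × 1/4 = 60
  axial-flowered constricted-pod: 240 × 1/4 = 60
  terminal-flowered inflated-pod: 240 × 1/4 = 60
  terminal-flowered constricted-pod: 240 × 1/4 = 60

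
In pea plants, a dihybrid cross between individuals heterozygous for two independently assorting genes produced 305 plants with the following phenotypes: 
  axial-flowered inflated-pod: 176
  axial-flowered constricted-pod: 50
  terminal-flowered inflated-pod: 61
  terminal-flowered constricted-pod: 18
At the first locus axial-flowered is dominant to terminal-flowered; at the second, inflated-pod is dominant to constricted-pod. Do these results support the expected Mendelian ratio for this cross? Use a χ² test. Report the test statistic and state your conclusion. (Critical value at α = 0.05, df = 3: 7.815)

A dihybrid F₂ with independent assortment and complete dominance at both loci gives a 9:3:3:1 phenotypic ratio.
Total ratio parts = 16. Expected numbers out of 305:
  axial-flowered inflated-pod: 305 × 9/16 = 171.5625
  axial-flowered constricted-pod: 305 × 3/16 = 57.1875
  terminal-flowered inflated-pod: 305 × 3/16 = 57.1875
  terminal-flowered constricted-pod: 305 × 1/16 = 19.0625
χ² = Σ (O − E)² / E
  axial-flowered inflated-pod: (176 − 171.5625)² / 171.5625 = 0.1148
  axial-flowered constricted-pod: (50 − 57.1875)² / 57.1875 = 0.9033
  terminal-flowered inflated-pod: (61 − 57.1875)² / 57.1875 = 0.2542
  terminal-flowered constricted-pod: (18 − 19.0625)² / 19.0625 = 0.0592
χ² = 0.1148 + 0.9033 + 0.2542 + 0.0592 = 1.3315 ≈ 1.332
Degrees of freedom = 4 − 1 = 3; critical value at α = 0.05 is 7.815.
Since 1.332 < 7.815, we fail to reject the null hypothesis — the data are consistent with the 9:3:3:1 ratio.

1.332; consistent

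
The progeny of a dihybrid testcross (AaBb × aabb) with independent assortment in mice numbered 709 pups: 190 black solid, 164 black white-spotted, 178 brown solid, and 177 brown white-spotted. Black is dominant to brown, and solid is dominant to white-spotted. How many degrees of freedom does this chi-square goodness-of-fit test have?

A dihybrid testcross with independent assortment gives a 1:1:1:1 ratio.
A goodness-of-fit test with 4 phenotype classes has df = 4 − 1 = 3.

3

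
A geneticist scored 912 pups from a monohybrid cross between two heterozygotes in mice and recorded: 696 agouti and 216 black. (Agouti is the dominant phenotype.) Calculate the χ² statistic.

0.842

For a monohybrid cross between heterozygotes with complete dominance, the expected phenotypic ratio is 3:1.
Total ratio parts = 4. Expected numbers out of 912:
  agouti: 912 × 3/4 = 684
  black: 912 × 1/4 = 228
χ² = Σ (O − E)² / E
  agouti: (696 − 684)² / 684 = 0.2105
  black: (216 − 228)² / 228 = 0.6316
χ² = 0.2105 + 0.6316 = 0.8421 ≈ 0.842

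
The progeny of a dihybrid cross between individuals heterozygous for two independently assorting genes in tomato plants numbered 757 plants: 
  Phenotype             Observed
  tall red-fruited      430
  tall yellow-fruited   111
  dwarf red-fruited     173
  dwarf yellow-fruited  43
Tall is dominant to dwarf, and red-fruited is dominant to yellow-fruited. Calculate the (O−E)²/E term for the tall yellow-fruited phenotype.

6.743

A dihybrid F₂ with independent assortment and complete dominance at both loci gives a 9:3:3:1 phenotypic ratio.
Expected counts for N = 757 under a 9:3:3:1 ratio (total parts = 16):
  tall red-fruited: 757 × 9/16 = 425.8125
  tall yellow-fruited: 757 × 3/16 = 141.9375
  dwarf red-fruited: 757 × 3/16 = 141.9375
  dwarf yellow-fruited: 757 × 1/16 = 47.3125
Contribution of tall yellow-fruited: (111 − 141.9375)² / 141.9375 = 6.7433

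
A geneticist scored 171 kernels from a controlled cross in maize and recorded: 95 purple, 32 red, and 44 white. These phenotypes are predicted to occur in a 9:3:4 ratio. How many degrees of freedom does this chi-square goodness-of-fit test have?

A goodness-of-fit test with 3 phenotype classes has df = 3 − 1 = 2.

2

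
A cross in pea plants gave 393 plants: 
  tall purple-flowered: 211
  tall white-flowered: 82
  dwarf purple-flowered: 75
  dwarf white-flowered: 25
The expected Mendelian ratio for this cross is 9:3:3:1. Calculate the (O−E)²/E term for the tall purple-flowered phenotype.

Under the 9:3:3:1 hypothesis (Σ ratio = 16, N = 393):
  tall purple-flowered: 393 × 9/16 = 221.0625
  tall white-flowered: 393 × 3/16 = 73.6875
  dwarf purple-flowered: 393 × 3/16 = 73.6875
  dwarf white-flowered: 393 × 1/16 = 24.5625
Contribution of tall purple-flowered: (211 − 221.0625)² / 221.0625 = 0.4580

0.458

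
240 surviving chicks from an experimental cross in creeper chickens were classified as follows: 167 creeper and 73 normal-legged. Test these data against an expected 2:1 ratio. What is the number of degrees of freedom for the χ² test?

1

A goodness-of-fit test with 2 phenotype classes has df = 2 − 1 = 1.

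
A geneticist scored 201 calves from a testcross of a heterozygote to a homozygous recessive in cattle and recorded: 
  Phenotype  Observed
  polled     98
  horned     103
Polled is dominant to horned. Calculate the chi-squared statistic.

A testcross of a heterozygote (Aa × aa) gives a 1:1 phenotypic ratio.
Under the 1:1 hypothesis (Σ ratio = 2, N = 201):
  polled: 201 × 1/2 = 100.5
  horned: 201 × 1/2 = 100.5
χ² = Σ (O − E)² / E
  polled: (98 − 100.5)² / 100.5 = 0.0622
  horned: (103 − 100.5)² / 100.5 = 0.0622
χ² = 0.0622 + 0.0622 = 0.1244 ≈ 0.124

0.124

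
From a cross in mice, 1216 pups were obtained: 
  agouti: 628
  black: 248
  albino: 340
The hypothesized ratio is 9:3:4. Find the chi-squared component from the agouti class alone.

The 9:3:4 ratio has 16 parts, so with N = 1216 the expected counts are:
  agouti: 1216 × 9/16 = 684
  black: 1216 × 3/16 = 228
  albino: 1216 × 4/16 = 304
Contribution of agouti: (628 − 684)² / 684 = 4.5848

4.585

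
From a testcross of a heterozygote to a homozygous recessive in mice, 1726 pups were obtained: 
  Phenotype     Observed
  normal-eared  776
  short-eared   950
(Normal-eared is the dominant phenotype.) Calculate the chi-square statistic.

A testcross of a heterozygote (Aa × aa) gives a 1:1 phenotypic ratio.
Total ratio parts = 2. Expected numbers out of 1726:
  normal-eared: 1726 × 1/2 = 863
  short-eared: 1726 × 1/2 = 863
χ² = Σ (O − E)² / E
  normal-eared: (776 − 863)² / 863 = 8.7706
  short-eared: (950 − 863)² / 863 = 8.7706
χ² = 8.7706 + 8.7706 = 17.5412 ≈ 17.541

17.541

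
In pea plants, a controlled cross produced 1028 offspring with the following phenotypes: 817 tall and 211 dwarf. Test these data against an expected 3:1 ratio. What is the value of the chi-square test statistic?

10.978

Under the 3:1 hypothesis (Σ ratio = 4, N = 1028):
  tall: 1028 × 3/4 = 771
  dwarf: 1028 × 1/4 = 257
χ² = Σ (O − E)² / E
  tall: (817 − 771)² / 771 = 2.7445
  dwarf: (211 − 257)² / 257 = 8.2335
χ² = 2.7445 + 8.2335 = 10.978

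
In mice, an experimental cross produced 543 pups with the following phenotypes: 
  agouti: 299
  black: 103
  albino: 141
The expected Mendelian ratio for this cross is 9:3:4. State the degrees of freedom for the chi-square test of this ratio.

A goodness-of-fit test with 3 phenotype classes has df = 3 − 1 = 2.

2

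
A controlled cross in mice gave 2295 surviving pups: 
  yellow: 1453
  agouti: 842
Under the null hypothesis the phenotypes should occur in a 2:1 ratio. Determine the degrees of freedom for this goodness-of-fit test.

A goodness-of-fit test with 2 phenotype classes has df = 2 − 1 = 1.

1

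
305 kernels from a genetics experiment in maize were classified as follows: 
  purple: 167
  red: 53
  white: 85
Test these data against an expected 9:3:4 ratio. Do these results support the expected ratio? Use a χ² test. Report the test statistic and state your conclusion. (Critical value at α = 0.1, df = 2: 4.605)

1.432; consistent

Expected counts for N = 305 under a 9:3:4 ratio (total parts = 16):
  purple: 305 × 9/16 = 171.5625
  red: 305 × 3/16 = 57.1875
  white: 305 × 4/16 = 76.25
χ² = Σ (O − E)² / E
  purple: (167 − 171.5625)² / 171.5625 = 0.1213
  red: (53 − 57.1875)² / 57.1875 = 0.3066
  white: (85 − 76.25)² / 76.25 = 1.0041
χ² = 0.1213 + 0.3066 + 1.0041 = 1.432
Degrees of freedom = 3 − 1 = 2; critical value at α = 0.1 is 4.605.
Since 1.432 < 4.605, we fail to reject the null hypothesis — the data are consistent with the 9:3:4 ratio.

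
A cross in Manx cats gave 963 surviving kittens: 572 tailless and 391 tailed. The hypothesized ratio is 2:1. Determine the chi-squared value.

The 2:1 ratio has 3 parts, so with N = 963 the expected counts are:
  tailless: 963 × 2/3 = 642
  tailed: 963 × 1/3 = 321
χ² = Σ (O − E)² / E
  tailless: (572 − 642)² / 642 = 7.6324
  tailed: (391 − 321)² / 321 = 15.2648
χ² = 7.6324 + 15.2648 = 22.8972 ≈ 22.897

22.897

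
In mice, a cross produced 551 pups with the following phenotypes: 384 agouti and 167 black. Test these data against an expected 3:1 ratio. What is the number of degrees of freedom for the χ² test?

A goodness-of-fit test with 2 phenotype classes has df = 2 − 1 = 1.

1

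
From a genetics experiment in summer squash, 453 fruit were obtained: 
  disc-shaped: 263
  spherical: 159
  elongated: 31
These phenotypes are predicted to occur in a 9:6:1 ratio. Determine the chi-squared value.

Under the 9:6:1 hypothesis (Σ ratio = 16, N = 453):
  disc-shaped: 453 × 9/16 = 254.8125
  spherical: 453 × 6/16 = 169.875
  elongated: 453 × 1/16 = 28.3125
χ² = Σ (O − E)² / E
  disc-shaped: (263 − 254.8125)² / 254.8125 = 0.2631
  spherical: (159 − 169.875)² / 169.875 = 0.6962
  elongated: (31 − 28.3125)² / 28.3125 = 0.2551
χ² = 0.2631 + 0.6962 + 0.2551 = 1.2144 ≈ 1.214

1.214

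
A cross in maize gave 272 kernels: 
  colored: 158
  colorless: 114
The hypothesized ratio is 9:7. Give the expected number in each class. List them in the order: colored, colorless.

Under the 9:7 hypothesis (Σ ratio = 16, N = 272):
  colored: 272 × 9/16 = 153
  colorless: 272 × 7/16 = 119

153, 119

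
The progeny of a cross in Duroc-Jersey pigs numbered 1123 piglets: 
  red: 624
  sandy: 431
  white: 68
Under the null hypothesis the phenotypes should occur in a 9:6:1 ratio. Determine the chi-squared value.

0.393

Total ratio parts = 16. Expected numbers out of 1123:
  red: 1123 × 9/16 = 631.6875
  sandy: 1123 × 6/16 = 421.125
  white: 1123 × 1/16 = 70.1875
χ² = Σ (O − E)² / E
  red: (624 − 631.6875)² / 631.6875 = 0.0936
  sandy: (431 − 421.125)² / 421.125 = 0.2316
  white: (68 − 70.1875)² / 70.1875 = 0.0682
χ² = 0.0936 + 0.2316 + 0.0682 = 0.3934 ≈ 0.393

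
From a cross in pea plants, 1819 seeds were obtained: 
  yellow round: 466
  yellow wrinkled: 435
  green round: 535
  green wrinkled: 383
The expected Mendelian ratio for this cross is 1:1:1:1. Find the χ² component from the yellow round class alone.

Total ratio parts = 4. Expected numbers out of 1819:
  yellow round: 1819 × 1/4 = 454.75
  yellow wrinkled: 1819 × 1/4 = 454.75
  green round: 1819 × 1/4 = 454.75
  green wrinkled: 1819 × 1/4 = 454.75
Contribution of yellow round: (466 − 454.75)² / 454.75 = 0.2783

0.278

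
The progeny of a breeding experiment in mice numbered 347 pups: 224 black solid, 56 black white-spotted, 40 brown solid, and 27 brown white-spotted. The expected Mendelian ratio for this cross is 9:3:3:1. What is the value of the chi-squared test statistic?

16.471

The 9:3:3:1 ratio has 16 parts, so with N = 347 the expected counts are:
  black solid: 347 × 9/16 = 195.1875
  black white-spotted: 347 × 3/16 = 65.0625
  brown solid: 347 × 3/16 = 65.0625
  brown white-spotted: 347 × 1/16 = 21.6875
χ² = Σ (O − E)² / E
  black solid: (224 − 195.1875)² / 195.1875 = 4.2531
  black white-spotted: (56 − 65.0625)² / 65.0625 = 1.2623
  brown solid: (40 − 65.0625)² / 65.0625 = 9.6542
  brown white-spotted: (27 − 21.6875)² / 21.6875 = 1.3013
χ² = 4.2531 + 1.2623 + 9.6542 + 1.3013 = 16.4709 ≈ 16.471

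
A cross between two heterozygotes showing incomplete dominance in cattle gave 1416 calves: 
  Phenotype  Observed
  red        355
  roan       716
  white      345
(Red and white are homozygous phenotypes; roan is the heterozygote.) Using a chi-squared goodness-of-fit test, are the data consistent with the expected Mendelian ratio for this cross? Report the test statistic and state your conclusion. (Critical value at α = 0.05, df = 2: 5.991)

0.322; consistent

With incomplete dominance, a heterozygote × heterozygote cross gives a 1:2:1 phenotypic ratio.
Total ratio parts = 4. Expected numbers out of 1416:
  red: 1416 × 1/4 = 354
  roan: 1416 × 2/4 = 708
  white: 1416 × 1/4 = 354
χ² = Σ (O − E)² / E
  red: (355 − 354)² / 354 = 0.0028
  roan: (716 − 708)² / 708 = 0.0904
  white: (345 − 354)² / 354 = 0.2288
χ² = 0.0028 + 0.0904 + 0.2288 = 0.322
Degrees of freedom = 3 − 1 = 2; critical value at α = 0.05 is 5.991.
Since 0.322 < 5.991, we fail to reject the null hypothesis — the data are consistent with the 1:2:1 ratio.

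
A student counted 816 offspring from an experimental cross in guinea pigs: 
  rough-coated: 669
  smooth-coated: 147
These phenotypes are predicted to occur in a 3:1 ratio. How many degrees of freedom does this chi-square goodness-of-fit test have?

A goodness-of-fit test with 2 phenotype classes has df = 2 − 1 = 1.

1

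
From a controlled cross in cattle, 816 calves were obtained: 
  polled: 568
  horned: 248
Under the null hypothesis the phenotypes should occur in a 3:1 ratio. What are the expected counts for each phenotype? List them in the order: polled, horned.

612, 204

Expected counts for N = 816 under a 3:1 ratio (total parts = 4):
  polled: 816 × 3/4 = 612
  horned: 816 × 1/4 = 204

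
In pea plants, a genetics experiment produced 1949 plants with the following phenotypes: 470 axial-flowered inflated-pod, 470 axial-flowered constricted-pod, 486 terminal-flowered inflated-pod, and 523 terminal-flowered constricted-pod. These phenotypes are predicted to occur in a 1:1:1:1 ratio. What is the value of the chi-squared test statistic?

3.848

Expected counts for N = 1949 under a 1:1:1:1 ratio (total parts = 4):
  axial-flowered inflated-pod: 1949 × 1/4 = 487.25
  axial-flowered constricted-pod: 1949 × 1/4 = 487.25
  terminal-flowered inflated-pod: 1949 × 1/4 = 487.25
  terminal-flowered constricted-pod: 1949 × 1/4 = 487.25
χ² = Σ (O − E)² / E
  axial-flowered inflated-pod: (470 − 487.25)² / 487.25 = 0.6107
  axial-flowered constricted-pod: (470 − 487.25)² / 487.25 = 0.6107
  terminal-flowered inflated-pod: (486 − 487.25)² / 487.25 = 0.0032
  terminal-flowered constricted-pod: (523 − 487.25)² / 487.25 = 2.6230
χ² = 0.6107 + 0.6107 + 0.0032 + 2.6230 = 3.8476 ≈ 3.848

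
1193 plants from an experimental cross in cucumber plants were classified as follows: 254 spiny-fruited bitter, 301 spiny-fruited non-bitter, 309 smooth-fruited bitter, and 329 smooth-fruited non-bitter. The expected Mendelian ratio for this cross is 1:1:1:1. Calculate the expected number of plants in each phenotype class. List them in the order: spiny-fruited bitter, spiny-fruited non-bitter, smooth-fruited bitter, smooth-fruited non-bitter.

The 1:1:1:1 ratio has 4 parts, so with N = 1193 the expected counts are:
  spiny-fruited bitter: 1193 × 1/4 = 298.25
  spiny-fruited non-bitter: 1193 × 1/4 = 298.25
  smooth-fruited bitter: 1193 × 1/4 = 298.25
  smooth-fruited non-bitter: 1193 × 1/4 = 298.25

298.25, 298.25, 298.25, 298.25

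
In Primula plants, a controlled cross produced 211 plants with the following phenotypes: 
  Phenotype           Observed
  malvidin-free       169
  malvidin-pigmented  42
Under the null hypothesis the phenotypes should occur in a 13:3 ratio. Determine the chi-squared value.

Total ratio parts = 16. Expected numbers out of 211:
  malvidin-free: 211 × 13/16 = 171.4375
  malvidin-pigmented: 211 × 3/16 = 39.5625
χ² = Σ (O − E)² / E
  malvidin-free: (169 − 171.4375)² / 171.4375 = 0.0347
  malvidin-pigmented: (42 − 39.5625)² / 39.5625 = 0.1502
χ² = 0.0347 + 0.1502 = 0.1849 ≈ 0.185

0.185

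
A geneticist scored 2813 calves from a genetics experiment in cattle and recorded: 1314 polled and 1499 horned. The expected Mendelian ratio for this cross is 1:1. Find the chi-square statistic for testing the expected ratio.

12.167

Under the 1:1 hypothesis (Σ ratio = 2, N = 2813):
  polled: 2813 × 1/2 = 1406.5
  horned: 2813 × 1/2 = 1406.5
χ² = Σ (O − E)² / E
  polled: (1314 − 1406.5)² / 1406.5 = 6.0834
  horned: (1499 − 1406.5)² / 1406.5 = 6.0834
χ² = 6.0834 + 6.0834 = 12.1668 ≈ 12.167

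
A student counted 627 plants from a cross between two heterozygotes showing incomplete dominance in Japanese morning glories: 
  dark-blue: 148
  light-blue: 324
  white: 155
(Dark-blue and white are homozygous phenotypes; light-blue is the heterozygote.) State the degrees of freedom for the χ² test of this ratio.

2

With incomplete dominance, a heterozygote × heterozygote cross gives a 1:2:1 phenotypic ratio.
A goodness-of-fit test with 3 phenotype classes has df = 3 − 1 = 2.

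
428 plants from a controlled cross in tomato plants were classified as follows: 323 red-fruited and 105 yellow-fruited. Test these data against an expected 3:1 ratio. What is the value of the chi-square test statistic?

Expected counts for N = 428 under a 3:1 ratio (total parts = 4):
  red-fruited: 428 × 3/4 = 321
  yellow-fruited: 428 × 1/4 = 107
χ² = Σ (O − E)² / E
  red-fruited: (323 − 321)² / 321 = 0.0125
  yellow-fruited: (105 − 107)² / 107 = 0.0374
χ² = 0.0125 + 0.0374 = 0.0499 ≈ 0.050

0.050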